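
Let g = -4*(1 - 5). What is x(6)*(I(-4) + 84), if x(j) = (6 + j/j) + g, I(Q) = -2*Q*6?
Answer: 3036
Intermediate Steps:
g = 16 (g = -4*(-4) = 16)
I(Q) = -12*Q
x(j) = 23 (x(j) = (6 + j/j) + 16 = (6 + 1) + 16 = 7 + 16 = 23)
x(6)*(I(-4) + 84) = 23*(-12*(-4) + 84) = 23*(48 + 84) = 23*132 = 3036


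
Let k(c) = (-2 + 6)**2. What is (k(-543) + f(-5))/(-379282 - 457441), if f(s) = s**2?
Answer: -41/836723 ≈ -4.9001e-5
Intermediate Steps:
k(c) = 16 (k(c) = 4**2 = 16)
(k(-543) + f(-5))/(-379282 - 457441) = (16 + (-5)**2)/(-379282 - 457441) = (16 + 25)/(-836723) = 41*(-1/836723) = -41/836723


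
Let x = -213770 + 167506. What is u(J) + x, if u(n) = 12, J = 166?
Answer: -46252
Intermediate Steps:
x = -46264
u(J) + x = 12 - 46264 = -46252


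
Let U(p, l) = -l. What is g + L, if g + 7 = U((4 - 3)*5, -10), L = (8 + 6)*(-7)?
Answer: -95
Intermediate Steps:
L = -98 (L = 14*(-7) = -98)
g = 3 (g = -7 - 1*(-10) = -7 + 10 = 3)
g + L = 3 - 98 = -95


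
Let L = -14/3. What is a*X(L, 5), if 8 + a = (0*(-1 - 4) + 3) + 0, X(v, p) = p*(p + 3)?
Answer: -200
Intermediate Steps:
L = -14/3 (L = -14*⅓ = -14/3 ≈ -4.6667)
X(v, p) = p*(3 + p)
a = -5 (a = -8 + ((0*(-1 - 4) + 3) + 0) = -8 + ((0*(-5) + 3) + 0) = -8 + ((0 + 3) + 0) = -8 + (3 + 0) = -8 + 3 = -5)
a*X(L, 5) = -25*(3 + 5) = -25*8 = -5*40 = -200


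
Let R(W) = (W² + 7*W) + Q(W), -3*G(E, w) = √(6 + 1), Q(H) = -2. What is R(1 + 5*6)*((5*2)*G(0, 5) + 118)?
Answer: 138768 - 3920*√7 ≈ 1.2840e+5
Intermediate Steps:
G(E, w) = -√7/3 (G(E, w) = -√(6 + 1)/3 = -√7/3)
R(W) = -2 + W² + 7*W (R(W) = (W² + 7*W) - 2 = -2 + W² + 7*W)
R(1 + 5*6)*((5*2)*G(0, 5) + 118) = (-2 + (1 + 5*6)² + 7*(1 + 5*6))*((5*2)*(-√7/3) + 118) = (-2 + (1 + 30)² + 7*(1 + 30))*(10*(-√7/3) + 118) = (-2 + 31² + 7*31)*(-10*√7/3 + 118) = (-2 + 961 + 217)*(118 - 10*√7/3) = 1176*(118 - 10*√7/3) = 138768 - 3920*√7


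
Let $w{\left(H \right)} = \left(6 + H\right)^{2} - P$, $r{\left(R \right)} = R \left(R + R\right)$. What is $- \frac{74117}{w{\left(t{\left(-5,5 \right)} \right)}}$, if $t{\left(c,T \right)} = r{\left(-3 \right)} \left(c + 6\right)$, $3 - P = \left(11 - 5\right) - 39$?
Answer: $- \frac{74117}{540} \approx -137.25$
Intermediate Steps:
$P = 36$ ($P = 3 - \left(\left(11 - 5\right) - 39\right) = 3 - \left(6 - 39\right) = 3 - -33 = 3 + 33 = 36$)
$r{\left(R \right)} = 2 R^{2}$ ($r{\left(R \right)} = R 2 R = 2 R^{2}$)
$t{\left(c,T \right)} = 108 + 18 c$ ($t{\left(c,T \right)} = 2 \left(-3\right)^{2} \left(c + 6\right) = 2 \cdot 9 \left(6 + c\right) = 18 \left(6 + c\right) = 108 + 18 c$)
$w{\left(H \right)} = -36 + \left(6 + H\right)^{2}$ ($w{\left(H \right)} = \left(6 + H\right)^{2} - 36 = -36 + \left(6 + H\right)^{2}$)
$- \frac{74117}{w{\left(t{\left(-5,5 \right)} \right)}} = - \frac{74117}{\left(108 + 18 \left(-5\right)\right) \left(12 + \left(108 + 18 \left(-5\right)\right)\right)} = - \frac{74117}{\left(108 - 90\right) \left(12 + \left(108 - 90\right)\right)} = - \frac{74117}{18 \left(12 + 18\right)} = - \frac{74117}{18 \cdot 30} = - \frac{74117}{540}$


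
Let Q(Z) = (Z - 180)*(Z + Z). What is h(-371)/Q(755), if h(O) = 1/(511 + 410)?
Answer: 1/799658250 ≈ 1.2505e-9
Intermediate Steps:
h(O) = 1/921
Q(Z) = 2*Z*(-180 + Z) (Q(Z) = (-180 + Z)*(2*Z) = 2*Z*(-180 + Z))
h(-371)/Q(755) = 1/(921*((2*755*(-180 + 755)))) = 1/(921*((2*755*575))) = (1/921)/868250 = (1/921)*(1/868250) = 1/799658250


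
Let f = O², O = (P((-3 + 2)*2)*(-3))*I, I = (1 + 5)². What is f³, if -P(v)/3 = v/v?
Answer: 1156831381426176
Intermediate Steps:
I = 36 (I = 6² = 36)
P(v) = -3 (P(v) = -3*v/v = -3*1 = -3)
O = 324 (O = -3*(-3)*36 = 9*36 = 324)
f = 104976 (f = 324² = 104976)
f³ = 104976³ = 1156831381426176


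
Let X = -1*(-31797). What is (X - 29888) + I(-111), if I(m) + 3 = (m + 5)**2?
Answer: 13142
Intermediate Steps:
X = 31797
I(m) = -3 + (5 + m)**2 (I(m) = -3 + (m + 5)**2 = -3 + (5 + m)**2)
(X - 29888) + I(-111) = (31797 - 29888) + (-3 + (5 - 111)**2) = 1909 + (-3 + (-106)**2) = 1909 + (-3 + 11236) = 1909 + 11233 = 13142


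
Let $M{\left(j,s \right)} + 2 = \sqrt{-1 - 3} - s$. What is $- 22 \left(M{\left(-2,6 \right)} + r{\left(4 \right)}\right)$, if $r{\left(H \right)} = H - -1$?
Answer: $66 - 44 i \approx 66.0 - 44.0 i$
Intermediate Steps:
$r{\left(H \right)} = 1 + H$ ($r{\left(H \right)} = H + 1 = 1 + H$)
$M{\left(j,s \right)} = -2 - s + 2 i$ ($M{\left(j,s \right)} = -2 - \left(s - \sqrt{-1 - 3}\right) = -2 - \left(s - 2 i\right) = -2 - s + 2 i$)
$- 22 \left(M{\left(-2,6 \right)} + r{\left(4 \right)}\right) = - 22 \left(\left(-2 - 6 + 2 i\right) + \left(1 + 4\right)\right) = - 22 \left(\left(-2 - 6 + 2 i\right) + 5\right) = - 22 \left(\left(-8 + 2 i\right) + 5\right) = - 22 \left(-3 + 2 i\right) = 66 - 44 i$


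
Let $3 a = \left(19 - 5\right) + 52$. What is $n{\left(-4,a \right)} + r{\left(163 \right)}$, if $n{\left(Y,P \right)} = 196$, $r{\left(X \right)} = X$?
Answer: $359$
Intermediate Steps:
$a = 22$ ($a = \frac{\left(19 - 5\right) + 52}{3} = \frac{14 + 52}{3} = \frac{1}{3} \cdot 66 = 22$)
$n{\left(-4,a \right)} + r{\left(163 \right)} = 196 + 163 = 359$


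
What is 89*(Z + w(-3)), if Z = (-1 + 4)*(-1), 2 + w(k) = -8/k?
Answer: -623/3 ≈ -207.67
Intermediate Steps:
w(k) = -2 - 8/k
Z = -3 (Z = 3*(-1) = -3)
89*(Z + w(-3)) = 89*(-3 + (-2 - 8/(-3))) = 89*(-3 + (-2 - 8*(-1/3))) = 89*(-3 + (-2 + 8/3)) = 89*(-3 + 2/3) = 89*(-7/3) = -623/3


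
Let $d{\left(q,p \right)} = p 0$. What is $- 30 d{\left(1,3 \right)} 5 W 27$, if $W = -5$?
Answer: $0$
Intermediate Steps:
$d{\left(q,p \right)} = 0$
$- 30 d{\left(1,3 \right)} 5 W 27 = - 30 \cdot 0 \cdot 5 \left(-5\right) 27 = - 30 \cdot 0 \left(-5\right) 27 = \left(-30\right) 0 \cdot 27 = 0 \cdot 27 = 0$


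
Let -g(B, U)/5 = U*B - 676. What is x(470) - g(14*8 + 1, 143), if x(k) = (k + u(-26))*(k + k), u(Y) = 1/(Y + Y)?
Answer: 6749560/13 ≈ 5.1920e+5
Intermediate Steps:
u(Y) = 1/(2*Y)
g(B, U) = 3380 - 5*B*U (g(B, U) = -5*(U*B - 676) = -5*(B*U - 676) = -5*(-676 + B*U) = 3380 - 5*B*U)
x(k) = 2*k*(-1/52 + k) (x(k) = (k + (½)/(-26))*(k + k) = (k + (½)*(-1/26))*(2*k) = (k - 1/52)*(2*k) = (-1/52 + k)*(2*k) = 2*k*(-1/52 + k))
x(470) - g(14*8 + 1, 143) = (1/26)*470*(-1 + 52*470) - (3380 - 5*(14*8 + 1)*143) = (1/26)*470*(-1 + 24440) - (3380 - 5*(112 + 1)*143) = (1/26)*470*24439 - (3380 - 5*113*143) = 5743165/13 - (3380 - 80795) = 5743165/13 - 1*(-77415) = 5743165/13 + 77415 = 6749560/13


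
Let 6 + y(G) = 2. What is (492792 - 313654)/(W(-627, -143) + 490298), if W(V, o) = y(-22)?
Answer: 89569/245147 ≈ 0.36537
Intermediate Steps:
y(G) = -4 (y(G) = -6 + 2 = -4)
W(V, o) = -4
(492792 - 313654)/(W(-627, -143) + 490298) = (492792 - 313654)/(-4 + 490298) = 179138/490294 = 179138*(1/490294) = 89569/245147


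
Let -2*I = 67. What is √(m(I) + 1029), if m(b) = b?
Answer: √3982/2 ≈ 31.552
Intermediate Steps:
I = -67/2 (I = -½*67 = -67/2 ≈ -33.500)
√(m(I) + 1029) = √(-67/2 + 1029) = √(1991/2) = √3982/2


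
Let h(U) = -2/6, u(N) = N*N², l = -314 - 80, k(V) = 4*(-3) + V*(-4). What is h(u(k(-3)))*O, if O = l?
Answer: 394/3 ≈ 131.33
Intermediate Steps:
k(V) = -12 - 4*V
l = -394
u(N) = N³
O = -394
h(U) = -⅓ (h(U) = -2*⅙ = -⅓)
h(u(k(-3)))*O = -⅓*(-394) = 394/3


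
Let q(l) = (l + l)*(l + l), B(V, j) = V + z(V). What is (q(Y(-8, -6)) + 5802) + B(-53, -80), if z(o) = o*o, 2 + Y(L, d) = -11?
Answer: 9234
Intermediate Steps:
Y(L, d) = -13 (Y(L, d) = -2 - 11 = -13)
z(o) = o**2
B(V, j) = V + V**2
q(l) = 4*l**2 (q(l) = (2*l)*(2*l) = 4*l**2)
(q(Y(-8, -6)) + 5802) + B(-53, -80) = (4*(-13)**2 + 5802) - 53*(1 - 53) = (4*169 + 5802) - 53*(-52) = (676 + 5802) + 2756 = 6478 + 2756 = 9234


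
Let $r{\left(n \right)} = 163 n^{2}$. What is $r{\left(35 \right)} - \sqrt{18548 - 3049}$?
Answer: $199675 - \sqrt{15499} \approx 1.9955 \cdot 10^{5}$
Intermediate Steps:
$r{\left(35 \right)} - \sqrt{18548 - 3049} = 163 \cdot 35^{2} - \sqrt{18548 - 3049} = 163 \cdot 1225 - \sqrt{15499} = 199675 - \sqrt{15499}$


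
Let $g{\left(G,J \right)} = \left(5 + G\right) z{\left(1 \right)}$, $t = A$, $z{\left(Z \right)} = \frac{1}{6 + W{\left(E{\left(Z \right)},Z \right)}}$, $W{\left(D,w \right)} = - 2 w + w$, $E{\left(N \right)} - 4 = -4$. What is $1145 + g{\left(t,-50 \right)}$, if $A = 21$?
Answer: $\frac{5751}{5} \approx 1150.2$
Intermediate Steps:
$E{\left(N \right)} = 0$ ($E{\left(N \right)} = 4 - 4 = 0$)
$W{\left(D,w \right)} = - w$
$z{\left(Z \right)} = \frac{1}{6 - Z}$
$t = 21$
$g{\left(G,J \right)} = 1 + \frac{G}{5}$ ($g{\left(G,J \right)} = \left(5 + G\right) \left(- \frac{1}{-6 + 1}\right) = \left(5 + G\right) \left(- \frac{1}{-5}\right) = \left(5 + G\right) \left(\left(-1\right) \left(- \frac{1}{5}\right)\right) = \left(5 + G\right) \frac{1}{5} = 1 + \frac{G}{5}$)
$1145 + g{\left(t,-50 \right)} = 1145 + \left(1 + \frac{1}{5} \cdot 21\right) = 1145 + \left(1 + \frac{21}{5}\right) = 1145 + \frac{26}{5} = \frac{5751}{5}$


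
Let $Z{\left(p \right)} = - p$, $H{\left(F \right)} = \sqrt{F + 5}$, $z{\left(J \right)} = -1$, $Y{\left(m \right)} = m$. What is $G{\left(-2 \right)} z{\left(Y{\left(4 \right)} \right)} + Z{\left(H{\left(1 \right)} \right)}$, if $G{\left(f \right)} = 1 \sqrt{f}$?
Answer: $- \sqrt{6} - i \sqrt{2} \approx -2.4495 - 1.4142 i$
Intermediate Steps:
$G{\left(f \right)} = \sqrt{f}$
$H{\left(F \right)} = \sqrt{5 + F}$
$G{\left(-2 \right)} z{\left(Y{\left(4 \right)} \right)} + Z{\left(H{\left(1 \right)} \right)} = \sqrt{-2} \left(-1\right) - \sqrt{5 + 1} = i \sqrt{2} \left(-1\right) - \sqrt{6} = - i \sqrt{2} - \sqrt{6} = - \sqrt{6} - i \sqrt{2}$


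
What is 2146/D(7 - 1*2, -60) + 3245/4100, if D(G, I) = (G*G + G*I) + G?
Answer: -158449/22140 ≈ -7.1567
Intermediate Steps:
D(G, I) = G + G² + G*I (D(G, I) = (G² + G*I) + G = G + G² + G*I)
2146/D(7 - 1*2, -60) + 3245/4100 = 2146/(((7 - 1*2)*(1 + (7 - 1*2) - 60))) + 3245/4100 = 2146/(((7 - 2)*(1 + (7 - 2) - 60))) + 3245*(1/4100) = 2146/((5*(1 + 5 - 60))) + 649/820 = 2146/((5*(-54))) + 649/820 = 2146/(-270) + 649/820 = 2146*(-1/270) + 649/820 = -1073/135 + 649/820 = -158449/22140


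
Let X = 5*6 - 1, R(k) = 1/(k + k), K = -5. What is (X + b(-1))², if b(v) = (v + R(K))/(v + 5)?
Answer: 1320201/1600 ≈ 825.13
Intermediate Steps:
R(k) = 1/(2*k)
b(v) = (-⅒ + v)/(5 + v) (b(v) = (v + (½)/(-5))/(v + 5) = (v + (½)*(-⅕))/(5 + v) = (v - ⅒)/(5 + v) = (-⅒ + v)/(5 + v))
X = 29 (X = 30 - 1 = 29)
(X + b(-1))² = (29 + (-⅒ - 1)/(5 - 1))² = (29 - 11/10/4)² = (29 + (¼)*(-11/10))² = (29 - 11/40)² = (1149/40)² = 1320201/1600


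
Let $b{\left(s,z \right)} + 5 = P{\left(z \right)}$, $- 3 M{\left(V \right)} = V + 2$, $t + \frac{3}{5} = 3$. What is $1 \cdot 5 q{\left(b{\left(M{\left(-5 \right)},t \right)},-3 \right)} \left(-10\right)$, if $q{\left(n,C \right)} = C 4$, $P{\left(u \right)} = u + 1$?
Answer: $600$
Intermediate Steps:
$t = \frac{12}{5}$ ($t = - \frac{3}{5} + 3 = \frac{12}{5} \approx 2.4$)
$P{\left(u \right)} = 1 + u$
$M{\left(V \right)} = - \frac{2}{3} - \frac{V}{3}$ ($M{\left(V \right)} = - \frac{V + 2}{3} = - \frac{2 + V}{3} = - \frac{2}{3} - \frac{V}{3}$)
$b{\left(s,z \right)} = -4 + z$ ($b{\left(s,z \right)} = -5 + \left(1 + z\right) = -4 + z$)
$q{\left(n,C \right)} = 4 C$
$1 \cdot 5 q{\left(b{\left(M{\left(-5 \right)},t \right)},-3 \right)} \left(-10\right) = 1 \cdot 5 \cdot 4 \left(-3\right) \left(-10\right) = 5 \left(-12\right) \left(-10\right) = \left(-60\right) \left(-10\right) = 600$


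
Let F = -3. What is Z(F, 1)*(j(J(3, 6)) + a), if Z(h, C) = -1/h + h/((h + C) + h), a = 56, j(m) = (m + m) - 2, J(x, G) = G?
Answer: 308/5 ≈ 61.600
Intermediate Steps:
j(m) = -2 + 2*m (j(m) = 2*m - 2 = -2 + 2*m)
Z(h, C) = -1/h + h/(C + 2*h) (Z(h, C) = -1/h + h/((C + h) + h) = -1/h + h/(C + 2*h))
Z(F, 1)*(j(J(3, 6)) + a) = (((-3)² - 1*1 - 2*(-3))/((-3)*(1 + 2*(-3))))*((-2 + 2*6) + 56) = (-(9 - 1 + 6)/(3*(1 - 6)))*((-2 + 12) + 56) = (-⅓*14/(-5))*(10 + 56) = -⅓*(-⅕)*14*66 = (14/15)*66 = 308/5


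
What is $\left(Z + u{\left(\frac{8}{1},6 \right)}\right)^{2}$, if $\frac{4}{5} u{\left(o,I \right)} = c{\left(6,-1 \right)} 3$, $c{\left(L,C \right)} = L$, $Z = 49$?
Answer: $\frac{20449}{4} \approx 5112.3$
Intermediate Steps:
$u{\left(o,I \right)} = \frac{45}{2}$ ($u{\left(o,I \right)} = \frac{5 \cdot 6 \cdot 3}{4} = \frac{5}{4} \cdot 18 = \frac{45}{2}$)
$\left(Z + u{\left(\frac{8}{1},6 \right)}\right)^{2} = \left(49 + \frac{45}{2}\right)^{2} = \left(\frac{143}{2}\right)^{2} = \frac{20449}{4}$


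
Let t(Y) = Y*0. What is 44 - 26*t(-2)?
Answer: 44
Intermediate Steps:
t(Y) = 0
44 - 26*t(-2) = 44 - 26*0 = 44 + 0 = 44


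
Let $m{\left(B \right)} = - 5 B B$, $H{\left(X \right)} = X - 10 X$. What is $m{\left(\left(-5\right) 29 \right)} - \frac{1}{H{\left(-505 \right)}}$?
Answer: $- \frac{477793126}{4545} \approx -1.0513 \cdot 10^{5}$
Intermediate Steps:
$H{\left(X \right)} = - 9 X$
$m{\left(B \right)} = - 5 B^{2}$
$m{\left(\left(-5\right) 29 \right)} - \frac{1}{H{\left(-505 \right)}} = - 5 \left(\left(-5\right) 29\right)^{2} - \frac{1}{\left(-9\right) \left(-505\right)} = - 5 \left(-145\right)^{2} - \frac{1}{4545} = \left(-5\right) 21025 - \frac{1}{4545} = -105125 - \frac{1}{4545} = - \frac{477793126}{4545}$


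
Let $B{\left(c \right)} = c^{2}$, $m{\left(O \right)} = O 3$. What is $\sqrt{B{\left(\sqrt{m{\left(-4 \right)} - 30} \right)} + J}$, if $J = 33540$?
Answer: $3 \sqrt{3722} \approx 183.02$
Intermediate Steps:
$m{\left(O \right)} = 3 O$
$\sqrt{B{\left(\sqrt{m{\left(-4 \right)} - 30} \right)} + J} = \sqrt{\left(\sqrt{3 \left(-4\right) - 30}\right)^{2} + 33540} = \sqrt{\left(\sqrt{-12 - 30}\right)^{2} + 33540} = \sqrt{\left(\sqrt{-42}\right)^{2} + 33540} = \sqrt{\left(i \sqrt{42}\right)^{2} + 33540} = \sqrt{-42 + 33540} = \sqrt{33498} = 3 \sqrt{3722}$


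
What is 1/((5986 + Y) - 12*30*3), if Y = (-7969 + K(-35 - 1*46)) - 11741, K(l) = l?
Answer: -1/14885 ≈ -6.7182e-5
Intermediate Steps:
Y = -19791 (Y = (-7969 + (-35 - 1*46)) - 11741 = (-7969 + (-35 - 46)) - 11741 = (-7969 - 81) - 11741 = -8050 - 11741 = -19791)
1/((5986 + Y) - 12*30*3) = 1/((5986 - 19791) - 12*30*3) = 1/(-13805 - 360*3) = 1/(-13805 - 1080) = 1/(-14885) = -1/14885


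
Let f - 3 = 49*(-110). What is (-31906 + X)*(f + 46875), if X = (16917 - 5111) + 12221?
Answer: -326883952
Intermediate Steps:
X = 24027 (X = 11806 + 12221 = 24027)
f = -5387 (f = 3 + 49*(-110) = 3 - 5390 = -5387)
(-31906 + X)*(f + 46875) = (-31906 + 24027)*(-5387 + 46875) = -7879*41488 = -326883952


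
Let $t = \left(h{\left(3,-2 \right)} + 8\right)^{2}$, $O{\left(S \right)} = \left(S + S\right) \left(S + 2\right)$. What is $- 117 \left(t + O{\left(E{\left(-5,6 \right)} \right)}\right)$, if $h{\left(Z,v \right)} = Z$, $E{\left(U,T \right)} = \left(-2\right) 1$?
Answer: $-14157$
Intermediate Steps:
$E{\left(U,T \right)} = -2$
$O{\left(S \right)} = 2 S \left(2 + S\right)$
$t = 121$ ($t = \left(3 + 8\right)^{2} = 11^{2} = 121$)
$- 117 \left(t + O{\left(E{\left(-5,6 \right)} \right)}\right) = - 117 \left(121 + 2 \left(-2\right) \left(2 - 2\right)\right) = - 117 \left(121 + 2 \left(-2\right) 0\right) = - 117 \left(121 + 0\right) = \left(-117\right) 121 = -14157$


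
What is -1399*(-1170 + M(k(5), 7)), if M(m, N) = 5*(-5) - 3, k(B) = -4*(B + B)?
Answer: 1676002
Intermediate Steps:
k(B) = -8*B
M(m, N) = -28 (M(m, N) = -25 - 3 = -28)
-1399*(-1170 + M(k(5), 7)) = -1399*(-1170 - 28) = -1399*(-1198) = 1676002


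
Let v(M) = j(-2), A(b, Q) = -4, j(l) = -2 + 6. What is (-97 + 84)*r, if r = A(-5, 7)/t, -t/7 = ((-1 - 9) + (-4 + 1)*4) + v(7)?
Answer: 26/63 ≈ 0.41270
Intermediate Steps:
j(l) = 4
v(M) = 4
t = 126 (t = -7*(((-1 - 9) + (-4 + 1)*4) + 4) = -7*((-10 - 3*4) + 4) = -7*((-10 - 12) + 4) = -7*(-22 + 4) = -7*(-18) = 126)
r = -2/63 (r = -4/126 = -4*1/126 = -2/63 ≈ -0.031746)
(-97 + 84)*r = (-97 + 84)*(-2/63) = -13*(-2/63) = 26/63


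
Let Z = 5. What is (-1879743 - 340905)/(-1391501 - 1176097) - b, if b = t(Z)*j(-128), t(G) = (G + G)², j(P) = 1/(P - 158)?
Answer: 6756554/5563129 ≈ 1.2145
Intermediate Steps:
j(P) = 1/(-158 + P)
t(G) = 4*G² (t(G) = (2*G)² = 4*G²)
b = -50/143 (b = (4*5²)/(-158 - 128) = (4*25)/(-286) = 100*(-1/286) = -50/143 ≈ -0.34965)
(-1879743 - 340905)/(-1391501 - 1176097) - b = (-1879743 - 340905)/(-1391501 - 1176097) - 1*(-50/143) = -2220648/(-2567598) + 50/143 = -2220648*(-1/2567598) + 50/143 = 370108/427933 + 50/143 = 6756554/5563129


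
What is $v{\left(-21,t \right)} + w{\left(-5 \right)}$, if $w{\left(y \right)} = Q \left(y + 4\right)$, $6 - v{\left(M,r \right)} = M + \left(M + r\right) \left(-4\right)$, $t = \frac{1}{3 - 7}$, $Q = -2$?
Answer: $-56$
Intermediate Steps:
$t = - \frac{1}{4}$ ($t = \frac{1}{-4} = - \frac{1}{4} \approx -0.25$)
$v{\left(M,r \right)} = 6 + 3 M + 4 r$ ($v{\left(M,r \right)} = 6 - \left(M + \left(M + r\right) \left(-4\right)\right) = 6 - \left(M - \left(4 M + 4 r\right)\right) = 6 - \left(- 4 r - 3 M\right) = 6 + \left(3 M + 4 r\right) = 6 + 3 M + 4 r$)
$w{\left(y \right)} = -8 - 2 y$ ($w{\left(y \right)} = - 2 \left(y + 4\right) = - 2 \left(4 + y\right) = -8 - 2 y$)
$v{\left(-21,t \right)} + w{\left(-5 \right)} = \left(6 + 3 \left(-21\right) + 4 \left(- \frac{1}{4}\right)\right) - -2 = \left(6 - 63 - 1\right) + \left(-8 + 10\right) = -58 + 2 = -56$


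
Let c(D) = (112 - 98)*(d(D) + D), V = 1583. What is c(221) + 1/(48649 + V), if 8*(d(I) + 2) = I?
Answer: 173438539/50232 ≈ 3452.8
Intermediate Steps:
d(I) = -2 + I/8
c(D) = -28 + 63*D/4 (c(D) = (112 - 98)*((-2 + D/8) + D) = 14*(-2 + 9*D/8) = -28 + 63*D/4)
c(221) + 1/(48649 + V) = (-28 + (63/4)*221) + 1/(48649 + 1583) = (-28 + 13923/4) + 1/50232 = 13811/4 + 1/50232 = 173438539/50232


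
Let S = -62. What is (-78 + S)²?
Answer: 19600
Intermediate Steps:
(-78 + S)² = (-78 - 62)² = (-140)² = 19600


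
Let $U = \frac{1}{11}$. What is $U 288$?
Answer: $\frac{288}{11} \approx 26.182$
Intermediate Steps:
$U = \frac{1}{11} \approx 0.090909$
$U 288 = \frac{1}{11} \cdot 288 = \frac{288}{11}$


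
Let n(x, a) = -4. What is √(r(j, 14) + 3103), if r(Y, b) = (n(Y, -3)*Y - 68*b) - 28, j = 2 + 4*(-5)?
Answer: √2195 ≈ 46.851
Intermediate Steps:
j = -18 (j = 2 - 20 = -18)
r(Y, b) = -28 - 68*b - 4*Y (r(Y, b) = (-4*Y - 68*b) - 28 = (-68*b - 4*Y) - 28 = -28 - 68*b - 4*Y)
√(r(j, 14) + 3103) = √((-28 - 68*14 - 4*(-18)) + 3103) = √((-28 - 952 + 72) + 3103) = √(-908 + 3103) = √2195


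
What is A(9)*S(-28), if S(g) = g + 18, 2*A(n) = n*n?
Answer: -405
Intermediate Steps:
A(n) = n**2/2 (A(n) = (n*n)/2 = n**2/2)
S(g) = 18 + g
A(9)*S(-28) = ((1/2)*9**2)*(18 - 28) = ((1/2)*81)*(-10) = (81/2)*(-10) = -405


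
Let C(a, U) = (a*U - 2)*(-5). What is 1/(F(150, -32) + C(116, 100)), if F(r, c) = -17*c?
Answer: -1/57446 ≈ -1.7408e-5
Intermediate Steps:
C(a, U) = 10 - 5*U*a (C(a, U) = (U*a - 2)*(-5) = (-2 + U*a)*(-5) = 10 - 5*U*a)
1/(F(150, -32) + C(116, 100)) = 1/(-17*(-32) + (10 - 5*100*116)) = 1/(544 + (10 - 58000)) = 1/(544 - 57990) = 1/(-57446) = -1/57446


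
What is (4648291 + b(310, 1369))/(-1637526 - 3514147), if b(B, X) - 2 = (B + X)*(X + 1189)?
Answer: -8943175/5151673 ≈ -1.7360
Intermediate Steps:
b(B, X) = 2 + (1189 + X)*(B + X) (b(B, X) = 2 + (B + X)*(X + 1189) = 2 + (B + X)*(1189 + X) = 2 + (1189 + X)*(B + X))
(4648291 + b(310, 1369))/(-1637526 - 3514147) = (4648291 + (2 + 1369**2 + 1189*310 + 1189*1369 + 310*1369))/(-1637526 - 3514147) = (4648291 + (2 + 1874161 + 368590 + 1627741 + 424390))/(-5151673) = (4648291 + 4294884)*(-1/5151673) = 8943175*(-1/5151673) = -8943175/5151673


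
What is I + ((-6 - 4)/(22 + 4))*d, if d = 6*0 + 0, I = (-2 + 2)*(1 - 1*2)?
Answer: 0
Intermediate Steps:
I = 0 (I = 0*(1 - 2) = 0*(-1) = 0)
d = 0 (d = 0 + 0 = 0)
I + ((-6 - 4)/(22 + 4))*d = 0 + ((-6 - 4)/(22 + 4))*0 = 0 - 10/26*0 = 0 - 10*1/26*0 = 0 - 5/13*0 = 0 + 0 = 0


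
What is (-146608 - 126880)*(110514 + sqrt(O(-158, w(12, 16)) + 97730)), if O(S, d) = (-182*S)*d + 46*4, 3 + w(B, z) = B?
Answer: -30224252832 - 273488*sqrt(356718) ≈ -3.0388e+10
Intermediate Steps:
w(B, z) = -3 + B
O(S, d) = 184 - 182*S*d (O(S, d) = -182*S*d + 184 = 184 - 182*S*d)
(-146608 - 126880)*(110514 + sqrt(O(-158, w(12, 16)) + 97730)) = (-146608 - 126880)*(110514 + sqrt((184 - 182*(-158)*(-3 + 12)) + 97730)) = -273488*(110514 + sqrt((184 - 182*(-158)*9) + 97730)) = -273488*(110514 + sqrt((184 + 258804) + 97730)) = -273488*(110514 + sqrt(258988 + 97730)) = -273488*(110514 + sqrt(356718)) = -30224252832 - 273488*sqrt(356718)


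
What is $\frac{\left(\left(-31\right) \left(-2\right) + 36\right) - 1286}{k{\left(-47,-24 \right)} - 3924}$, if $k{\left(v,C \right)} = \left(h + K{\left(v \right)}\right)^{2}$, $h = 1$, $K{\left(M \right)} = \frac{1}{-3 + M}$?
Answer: $\frac{2970000}{9807599} \approx 0.30283$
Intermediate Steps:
$k{\left(v,C \right)} = \left(1 + \frac{1}{-3 + v}\right)^{2}$
$\frac{\left(\left(-31\right) \left(-2\right) + 36\right) - 1286}{k{\left(-47,-24 \right)} - 3924} = \frac{\left(\left(-31\right) \left(-2\right) + 36\right) - 1286}{\frac{\left(-2 - 47\right)^{2}}{\left(-3 - 47\right)^{2}} - 3924} = \frac{\left(62 + 36\right) - 1286}{\frac{\left(-49\right)^{2}}{2500} - 3924} = \frac{98 - 1286}{\frac{1}{2500} \cdot 2401 - 3924} = - \frac{1188}{\frac{2401}{2500} - 3924} = - \frac{1188}{- \frac{9807599}{2500}} = \left(-1188\right) \left(- \frac{2500}{9807599}\right) = \frac{2970000}{9807599}$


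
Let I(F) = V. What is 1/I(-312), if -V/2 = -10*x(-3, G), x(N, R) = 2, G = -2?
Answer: 1/40 ≈ 0.025000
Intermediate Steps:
V = 40 (V = -(-20)*2 = -2*(-20) = 40)
I(F) = 40
1/I(-312) = 1/40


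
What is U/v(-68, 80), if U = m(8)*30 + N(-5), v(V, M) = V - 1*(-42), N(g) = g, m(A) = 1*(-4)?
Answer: 125/26 ≈ 4.8077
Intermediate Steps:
m(A) = -4
v(V, M) = 42 + V (v(V, M) = V + 42 = 42 + V)
U = -125 (U = -4*30 - 5 = -120 - 5 = -125)
U/v(-68, 80) = -125/(42 - 68) = -125/(-26) = -125*(-1/26) = 125/26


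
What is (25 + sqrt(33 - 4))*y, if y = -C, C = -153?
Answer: 3825 + 153*sqrt(29) ≈ 4648.9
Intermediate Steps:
y = 153 (y = -1*(-153) = 153)
(25 + sqrt(33 - 4))*y = (25 + sqrt(33 - 4))*153 = (25 + sqrt(29))*153 = 3825 + 153*sqrt(29)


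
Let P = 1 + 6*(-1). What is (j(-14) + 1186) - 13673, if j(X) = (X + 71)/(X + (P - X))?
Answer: -62492/5 ≈ -12498.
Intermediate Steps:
P = -5 (P = 1 - 6 = -5)
j(X) = -71/5 - X/5 (j(X) = (X + 71)/(X + (-5 - X)) = (71 + X)/(-5) = (71 + X)*(-⅕) = -71/5 - X/5)
(j(-14) + 1186) - 13673 = ((-71/5 - ⅕*(-14)) + 1186) - 13673 = ((-71/5 + 14/5) + 1186) - 13673 = (-57/5 + 1186) - 13673 = 5873/5 - 13673 = -62492/5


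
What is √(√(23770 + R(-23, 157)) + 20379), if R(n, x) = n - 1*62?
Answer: √(20379 + √23685) ≈ 143.29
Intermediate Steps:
R(n, x) = -62 + n (R(n, x) = n - 62 = -62 + n)
√(√(23770 + R(-23, 157)) + 20379) = √(√(23770 + (-62 - 23)) + 20379) = √(√(23770 - 85) + 20379) = √(√23685 + 20379) = √(20379 + √23685)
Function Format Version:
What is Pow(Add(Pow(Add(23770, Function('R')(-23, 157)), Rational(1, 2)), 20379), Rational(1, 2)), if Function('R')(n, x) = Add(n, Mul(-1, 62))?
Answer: Pow(Add(20379, Pow(23685, Rational(1, 2))), Rational(1, 2)) ≈ 143.29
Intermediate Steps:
Function('R')(n, x) = Add(-62, n) (Function('R')(n, x) = Add(n, -62) = Add(-62, n))
Pow(Add(Pow(Add(23770, Function('R')(-23, 157)), Rational(1, 2)), 20379), Rational(1, 2)) = Pow(Add(Pow(Add(23770, Add(-62, -23)), Rational(1, 2)), 20379), Rational(1, 2)) = Pow(Add(Pow(Add(23770, -85), Rational(1, 2)), 20379), Rational(1, 2)) = Pow(Add(Pow(23685, Rational(1, 2)), 20379), Rational(1, 2)) = Pow(Add(20379, Pow(23685, Rational(1, 2))), Rational(1, 2))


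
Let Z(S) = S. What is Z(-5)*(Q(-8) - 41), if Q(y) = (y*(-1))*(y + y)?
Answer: 845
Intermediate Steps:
Q(y) = -2*y**2 (Q(y) = (-y)*(2*y) = -2*y**2)
Z(-5)*(Q(-8) - 41) = -5*(-2*(-8)**2 - 41) = -5*(-2*64 - 41) = -5*(-128 - 41) = -5*(-169) = 845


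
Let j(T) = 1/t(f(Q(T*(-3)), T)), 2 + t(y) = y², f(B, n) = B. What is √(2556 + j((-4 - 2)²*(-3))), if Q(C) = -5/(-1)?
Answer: √1352147/23 ≈ 50.557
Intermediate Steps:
Q(C) = 5 (Q(C) = -5*(-1) = 5)
t(y) = -2 + y²
j(T) = 1/23 (j(T) = 1/(-2 + 5²) = 1/(-2 + 25) = 1/23)
√(2556 + j((-4 - 2)²*(-3))) = √(2556 + 1/23) = √(58789/23) = √1352147/23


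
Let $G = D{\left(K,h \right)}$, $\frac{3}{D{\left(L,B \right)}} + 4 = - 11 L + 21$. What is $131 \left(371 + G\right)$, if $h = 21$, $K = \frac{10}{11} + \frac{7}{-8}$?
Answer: $\frac{6467077}{133} \approx 48625.0$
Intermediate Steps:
$K = \frac{3}{88}$ ($K = 10 \cdot \frac{1}{11} + 7 \left(- \frac{1}{8}\right) = \frac{10}{11} - \frac{7}{8} = \frac{3}{88} \approx 0.034091$)
$D{\left(L,B \right)} = \frac{3}{17 - 11 L}$ ($D{\left(L,B \right)} = \frac{3}{-4 - \left(-21 + 11 L\right)} = \frac{3}{17 - 11 L}$)
$G = \frac{24}{133}$ ($G = - \frac{3}{-17 + 11 \cdot \frac{3}{88}} = - \frac{3}{-17 + \frac{3}{8}} = - \frac{3}{- \frac{133}{8}} = \left(-3\right) \left(- \frac{8}{133}\right) = \frac{24}{133} \approx 0.18045$)
$131 \left(371 + G\right) = 131 \left(371 + \frac{24}{133}\right) = 131 \cdot \frac{49367}{133} = \frac{6467077}{133}$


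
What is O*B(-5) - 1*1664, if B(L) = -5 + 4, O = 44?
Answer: -1708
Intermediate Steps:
B(L) = -1
O*B(-5) - 1*1664 = 44*(-1) - 1*1664 = -44 - 1664 = -1708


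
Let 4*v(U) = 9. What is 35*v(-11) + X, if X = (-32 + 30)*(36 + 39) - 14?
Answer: -341/4 ≈ -85.250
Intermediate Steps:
v(U) = 9/4 (v(U) = (¼)*9 = 9/4)
X = -164 (X = -2*75 - 14 = -150 - 14 = -164)
35*v(-11) + X = 35*(9/4) - 164 = 315/4 - 164 = -341/4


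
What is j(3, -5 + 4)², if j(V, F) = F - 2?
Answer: 9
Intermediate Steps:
j(V, F) = -2 + F
j(3, -5 + 4)² = (-2 + (-5 + 4))² = (-2 - 1)² = (-3)² = 9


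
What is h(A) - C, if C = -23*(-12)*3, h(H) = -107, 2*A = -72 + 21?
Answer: -935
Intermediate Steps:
A = -51/2 (A = (-72 + 21)/2 = (½)*(-51) = -51/2 ≈ -25.500)
C = 828 (C = 276*3 = 828)
h(A) - C = -107 - 1*828 = -107 - 828 = -935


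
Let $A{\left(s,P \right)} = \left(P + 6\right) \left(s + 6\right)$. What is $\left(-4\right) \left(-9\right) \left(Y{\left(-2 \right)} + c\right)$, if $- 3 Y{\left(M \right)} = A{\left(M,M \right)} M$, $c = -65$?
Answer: $-1956$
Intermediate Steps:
$A{\left(s,P \right)} = \left(6 + P\right) \left(6 + s\right)$
$Y{\left(M \right)} = - \frac{M \left(36 + M^{2} + 12 M\right)}{3}$ ($Y{\left(M \right)} = - \frac{\left(36 + 6 M + 6 M + M M\right) M}{3} = - \frac{\left(36 + 6 M + 6 M + M^{2}\right) M}{3} = - \frac{\left(36 + M^{2} + 12 M\right) M}{3} = - \frac{M \left(36 + M^{2} + 12 M\right)}{3}$)
$\left(-4\right) \left(-9\right) \left(Y{\left(-2 \right)} + c\right) = \left(-4\right) \left(-9\right) \left(\left(- \frac{1}{3}\right) \left(-2\right) \left(36 + \left(-2\right)^{2} + 12 \left(-2\right)\right) - 65\right) = 36 \left(\left(- \frac{1}{3}\right) \left(-2\right) \left(36 + 4 - 24\right) - 65\right) = 36 \left(\left(- \frac{1}{3}\right) \left(-2\right) 16 - 65\right) = 36 \left(\frac{32}{3} - 65\right) = 36 \left(- \frac{163}{3}\right) = -1956$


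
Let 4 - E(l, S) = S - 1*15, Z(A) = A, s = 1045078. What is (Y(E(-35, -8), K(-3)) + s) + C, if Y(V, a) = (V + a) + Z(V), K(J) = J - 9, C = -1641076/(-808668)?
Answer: 211289185309/202167 ≈ 1.0451e+6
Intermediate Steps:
E(l, S) = 19 - S (E(l, S) = 4 - (S - 1*15) = 4 - (S - 15) = 4 - (-15 + S) = 4 + (15 - S) = 19 - S)
C = 410269/202167 (C = -1641076*(-1/808668) = 410269/202167 ≈ 2.0294)
K(J) = -9 + J
Y(V, a) = a + 2*V (Y(V, a) = (V + a) + V = a + 2*V)
(Y(E(-35, -8), K(-3)) + s) + C = (((-9 - 3) + 2*(19 - 1*(-8))) + 1045078) + 410269/202167 = ((-12 + 2*(19 + 8)) + 1045078) + 410269/202167 = ((-12 + 2*27) + 1045078) + 410269/202167 = ((-12 + 54) + 1045078) + 410269/202167 = (42 + 1045078) + 410269/202167 = 1045120 + 410269/202167 = 211289185309/202167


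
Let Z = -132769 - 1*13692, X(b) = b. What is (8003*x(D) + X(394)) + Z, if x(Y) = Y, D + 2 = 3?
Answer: -138064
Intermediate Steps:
D = 1 (D = -2 + 3 = 1)
Z = -146461 (Z = -132769 - 13692 = -146461)
(8003*x(D) + X(394)) + Z = (8003*1 + 394) - 146461 = (8003 + 394) - 146461 = 8397 - 146461 = -138064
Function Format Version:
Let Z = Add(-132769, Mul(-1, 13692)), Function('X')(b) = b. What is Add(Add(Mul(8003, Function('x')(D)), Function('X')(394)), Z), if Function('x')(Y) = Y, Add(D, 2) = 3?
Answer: -138064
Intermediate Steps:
D = 1 (D = Add(-2, 3) = 1)
Z = -146461 (Z = Add(-132769, -13692) = -146461)
Add(Add(Mul(8003, Function('x')(D)), Function('X')(394)), Z) = Add(Add(Mul(8003, 1), 394), -146461) = Add(Add(8003, 394), -146461) = Add(8397, -146461) = -138064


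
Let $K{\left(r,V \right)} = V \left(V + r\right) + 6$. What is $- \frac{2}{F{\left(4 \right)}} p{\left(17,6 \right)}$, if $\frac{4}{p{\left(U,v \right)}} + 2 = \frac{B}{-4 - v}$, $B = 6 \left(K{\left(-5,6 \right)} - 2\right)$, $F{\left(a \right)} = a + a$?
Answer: $\frac{1}{8} \approx 0.125$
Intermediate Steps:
$F{\left(a \right)} = 2 a$
$K{\left(r,V \right)} = 6 + V \left(V + r\right)$
$B = 60$ ($B = 6 \left(\left(6 + 6^{2} + 6 \left(-5\right)\right) - 2\right) = 6 \left(\left(6 + 36 - 30\right) - 2\right) = 6 \left(12 - 2\right) = 6 \cdot 10 = 60$)
$p{\left(U,v \right)} = \frac{4}{-2 + \frac{60}{-4 - v}}$
$- \frac{2}{F{\left(4 \right)}} p{\left(17,6 \right)} = - \frac{2}{2 \cdot 4} \frac{2 \left(-4 - 6\right)}{34 + 6} = - \frac{2}{8} \frac{2 \left(-4 - 6\right)}{40} = \left(-2\right) \frac{1}{8} \cdot 2 \cdot \frac{1}{40} \left(-10\right) = \left(- \frac{1}{4}\right) \left(- \frac{1}{2}\right) = \frac{1}{8}$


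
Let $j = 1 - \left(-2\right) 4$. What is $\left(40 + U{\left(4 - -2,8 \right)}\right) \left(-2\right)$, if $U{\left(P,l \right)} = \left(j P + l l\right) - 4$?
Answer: $-308$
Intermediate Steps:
$j = 9$ ($j = 1 - -8 = 1 + 8 = 9$)
$U{\left(P,l \right)} = -4 + l^{2} + 9 P$ ($U{\left(P,l \right)} = \left(9 P + l l\right) - 4 = \left(9 P + l^{2}\right) - 4 = \left(l^{2} + 9 P\right) - 4 = -4 + l^{2} + 9 P$)
$\left(40 + U{\left(4 - -2,8 \right)}\right) \left(-2\right) = \left(40 + \left(-4 + 8^{2} + 9 \left(4 - -2\right)\right)\right) \left(-2\right) = \left(40 + \left(-4 + 64 + 9 \left(4 + 2\right)\right)\right) \left(-2\right) = \left(40 + \left(-4 + 64 + 9 \cdot 6\right)\right) \left(-2\right) = \left(40 + \left(-4 + 64 + 54\right)\right) \left(-2\right) = \left(40 + 114\right) \left(-2\right) = 154 \left(-2\right) = -308$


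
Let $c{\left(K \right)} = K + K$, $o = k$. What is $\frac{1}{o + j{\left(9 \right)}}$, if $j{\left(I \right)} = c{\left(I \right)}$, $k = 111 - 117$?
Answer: $\frac{1}{12} \approx 0.083333$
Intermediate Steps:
$k = -6$
$o = -6$
$c{\left(K \right)} = 2 K$
$j{\left(I \right)} = 2 I$
$\frac{1}{o + j{\left(9 \right)}} = \frac{1}{-6 + 2 \cdot 9} = \frac{1}{-6 + 18} = \frac{1}{12}$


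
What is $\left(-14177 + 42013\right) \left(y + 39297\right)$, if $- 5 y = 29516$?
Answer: $\frac{4647749084}{5} \approx 9.2955 \cdot 10^{8}$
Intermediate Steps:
$y = - \frac{29516}{5}$ ($y = \left(- \frac{1}{5}\right) 29516 = - \frac{29516}{5} \approx -5903.2$)
$\left(-14177 + 42013\right) \left(y + 39297\right) = \left(-14177 + 42013\right) \left(- \frac{29516}{5} + 39297\right) = 27836 \cdot \frac{166969}{5} = \frac{4647749084}{5}$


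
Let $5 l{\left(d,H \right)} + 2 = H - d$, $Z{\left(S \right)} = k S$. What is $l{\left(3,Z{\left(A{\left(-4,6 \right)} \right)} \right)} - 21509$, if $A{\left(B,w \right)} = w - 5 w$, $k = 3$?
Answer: $- \frac{107622}{5} \approx -21524.0$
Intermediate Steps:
$A{\left(B,w \right)} = - 4 w$
$Z{\left(S \right)} = 3 S$
$l{\left(d,H \right)} = - \frac{2}{5} - \frac{d}{5} + \frac{H}{5}$ ($l{\left(d,H \right)} = - \frac{2}{5} + \frac{H - d}{5} = - \frac{2}{5} + \left(- \frac{d}{5} + \frac{H}{5}\right) = - \frac{2}{5} - \frac{d}{5} + \frac{H}{5}$)
$l{\left(3,Z{\left(A{\left(-4,6 \right)} \right)} \right)} - 21509 = \left(- \frac{2}{5} - \frac{3}{5} + \frac{3 \left(\left(-4\right) 6\right)}{5}\right) - 21509 = \left(- \frac{2}{5} - \frac{3}{5} + \frac{3 \left(-24\right)}{5}\right) - 21509 = \left(- \frac{2}{5} - \frac{3}{5} + \frac{1}{5} \left(-72\right)\right) - 21509 = \left(- \frac{2}{5} - \frac{3}{5} - \frac{72}{5}\right) - 21509 = - \frac{77}{5} - 21509 = - \frac{107622}{5}$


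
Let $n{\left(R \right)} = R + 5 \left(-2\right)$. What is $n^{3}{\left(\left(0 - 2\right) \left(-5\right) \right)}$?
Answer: $0$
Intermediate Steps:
$n{\left(R \right)} = -10 + R$ ($n{\left(R \right)} = R - 10 = -10 + R$)
$n^{3}{\left(\left(0 - 2\right) \left(-5\right) \right)} = \left(-10 + \left(0 - 2\right) \left(-5\right)\right)^{3} = \left(-10 - -10\right)^{3} = \left(-10 + 10\right)^{3} = 0^{3} = 0$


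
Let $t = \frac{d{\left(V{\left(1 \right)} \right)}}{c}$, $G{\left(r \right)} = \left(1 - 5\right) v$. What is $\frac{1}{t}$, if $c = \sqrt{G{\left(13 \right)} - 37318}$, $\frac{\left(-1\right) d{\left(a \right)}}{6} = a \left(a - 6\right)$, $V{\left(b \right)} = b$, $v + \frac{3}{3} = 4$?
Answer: $\frac{i \sqrt{37330}}{30} \approx 6.4403 i$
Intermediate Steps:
$v = 3$ ($v = -1 + 4 = 3$)
$d{\left(a \right)} = - 6 a \left(-6 + a\right)$ ($d{\left(a \right)} = - 6 a \left(a - 6\right) = - 6 a \left(-6 + a\right)$)
$G{\left(r \right)} = -12$ ($G{\left(r \right)} = \left(1 - 5\right) 3 = \left(-4\right) 3 = -12$)
$c = i \sqrt{37330}$ ($c = \sqrt{-12 - 37318} = \sqrt{-37330} = i \sqrt{37330} \approx 193.21 i$)
$t = - \frac{3 i \sqrt{37330}}{3733}$ ($t = \frac{6 \cdot 1 \left(6 - 1\right)}{i \sqrt{37330}} = 6 \cdot 1 \left(6 - 1\right) \left(- \frac{i \sqrt{37330}}{37330}\right) = 6 \cdot 1 \cdot 5 \left(- \frac{i \sqrt{37330}}{37330}\right) = 30 \left(- \frac{i \sqrt{37330}}{37330}\right) = - \frac{3 i \sqrt{37330}}{3733} \approx - 0.15527 i$)
$\frac{1}{t} = \frac{1}{\left(- \frac{3}{3733}\right) i \sqrt{37330}} = \frac{i \sqrt{37330}}{30}$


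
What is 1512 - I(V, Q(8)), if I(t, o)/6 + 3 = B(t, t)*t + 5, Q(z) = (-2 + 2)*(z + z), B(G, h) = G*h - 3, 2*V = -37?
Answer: 156627/4 ≈ 39157.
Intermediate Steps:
V = -37/2 (V = (½)*(-37) = -37/2 ≈ -18.500)
B(G, h) = -3 + G*h
Q(z) = 0 (Q(z) = 0*(2*z) = 0)
I(t, o) = 12 + 6*t*(-3 + t²) (I(t, o) = -18 + 6*((-3 + t*t)*t + 5) = -18 + 6*((-3 + t²)*t + 5) = -18 + 6*(t*(-3 + t²) + 5) = -18 + 6*(5 + t*(-3 + t²)) = -18 + (30 + 6*t*(-3 + t²)) = 12 + 6*t*(-3 + t²))
1512 - I(V, Q(8)) = 1512 - (12 + 6*(-37/2)*(-3 + (-37/2)²)) = 1512 - (12 + 6*(-37/2)*(-3 + 1369/4)) = 1512 - (12 + 6*(-37/2)*(1357/4)) = 1512 - (12 - 150627/4) = 1512 - 1*(-150579/4) = 1512 + 150579/4 = 156627/4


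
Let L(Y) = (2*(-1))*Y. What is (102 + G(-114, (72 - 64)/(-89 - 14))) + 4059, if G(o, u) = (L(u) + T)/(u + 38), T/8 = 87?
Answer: 8162285/1953 ≈ 4179.4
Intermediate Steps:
T = 696 (T = 8*87 = 696)
L(Y) = -2*Y
G(o, u) = (696 - 2*u)/(38 + u) (G(o, u) = (-2*u + 696)/(u + 38) = (696 - 2*u)/(38 + u))
(102 + G(-114, (72 - 64)/(-89 - 14))) + 4059 = (102 + 2*(348 - (72 - 64)/(-89 - 14))/(38 + (72 - 64)/(-89 - 14))) + 4059 = (102 + 2*(348 - 8/(-103))/(38 + 8/(-103))) + 4059 = (102 + 2*(348 - 8*(-1)/103)/(38 + 8*(-1/103))) + 4059 = (102 + 2*(348 - 1*(-8/103))/(38 - 8/103)) + 4059 = (102 + 2*(348 + 8/103)/(3906/103)) + 4059 = (102 + 2*(103/3906)*(35852/103)) + 4059 = (102 + 35852/1953) + 4059 = 235058/1953 + 4059 = 8162285/1953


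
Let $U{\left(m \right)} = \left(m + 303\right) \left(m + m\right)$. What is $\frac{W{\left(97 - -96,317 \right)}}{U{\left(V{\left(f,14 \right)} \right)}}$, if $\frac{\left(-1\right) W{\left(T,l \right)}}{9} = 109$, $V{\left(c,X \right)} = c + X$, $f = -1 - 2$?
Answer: $- \frac{981}{6908} \approx -0.14201$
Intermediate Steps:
$f = -3$
$V{\left(c,X \right)} = X + c$
$W{\left(T,l \right)} = -981$ ($W{\left(T,l \right)} = \left(-9\right) 109 = -981$)
$U{\left(m \right)} = 2 m \left(303 + m\right)$ ($U{\left(m \right)} = \left(303 + m\right) 2 m = 2 m \left(303 + m\right)$)
$\frac{W{\left(97 - -96,317 \right)}}{U{\left(V{\left(f,14 \right)} \right)}} = - \frac{981}{2 \left(14 - 3\right) \left(303 + \left(14 - 3\right)\right)} = - \frac{981}{2 \cdot 11 \left(303 + 11\right)} = - \frac{981}{2 \cdot 11 \cdot 314} = - \frac{981}{6908}$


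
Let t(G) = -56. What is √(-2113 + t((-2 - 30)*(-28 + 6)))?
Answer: 3*I*√241 ≈ 46.573*I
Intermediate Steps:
√(-2113 + t((-2 - 30)*(-28 + 6))) = √(-2113 - 56) = √(-2169) = 3*I*√241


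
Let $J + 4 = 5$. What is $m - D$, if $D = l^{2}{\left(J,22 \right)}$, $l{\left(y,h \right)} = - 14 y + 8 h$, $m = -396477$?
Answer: $-422721$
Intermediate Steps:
$J = 1$ ($J = -4 + 5 = 1$)
$D = 26244$ ($D = \left(\left(-14\right) 1 + 8 \cdot 22\right)^{2} = \left(-14 + 176\right)^{2} = 162^{2} = 26244$)
$m - D = -396477 - 26244 = -422721$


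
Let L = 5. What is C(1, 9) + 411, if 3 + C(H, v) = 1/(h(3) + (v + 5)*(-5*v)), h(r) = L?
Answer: 254999/625 ≈ 408.00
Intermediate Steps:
h(r) = 5
C(H, v) = -3 + 1/(5 - 5*v*(5 + v)) (C(H, v) = -3 + 1/(5 + (v + 5)*(-5*v)) = -3 + 1/(5 + (5 + v)*(-5*v)) = -3 + 1/(5 - 5*v*(5 + v)))
C(1, 9) + 411 = (14 - 75*9 - 15*9²)/(5*(-1 + 9² + 5*9)) + 411 = (14 - 675 - 15*81)/(5*(-1 + 81 + 45)) + 411 = (⅕)*(14 - 675 - 1215)/125 + 411 = (⅕)*(1/125)*(-1876) + 411 = -1876/625 + 411 = 254999/625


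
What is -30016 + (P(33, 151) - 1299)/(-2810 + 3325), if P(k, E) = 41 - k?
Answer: -15459531/515 ≈ -30019.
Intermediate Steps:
-30016 + (P(33, 151) - 1299)/(-2810 + 3325) = -30016 + ((41 - 1*33) - 1299)/(-2810 + 3325) = -30016 + ((41 - 33) - 1299)/515 = -30016 + (8 - 1299)*(1/515) = -30016 - 1291*1/515 = -30016 - 1291/515 = -15459531/515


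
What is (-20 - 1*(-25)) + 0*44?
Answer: 5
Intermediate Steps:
(-20 - 1*(-25)) + 0*44 = (-20 + 25) + 0 = 5 + 0 = 5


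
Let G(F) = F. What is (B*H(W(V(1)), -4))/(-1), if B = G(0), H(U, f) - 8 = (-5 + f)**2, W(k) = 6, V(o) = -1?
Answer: 0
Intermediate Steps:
H(U, f) = 8 + (-5 + f)**2
B = 0
(B*H(W(V(1)), -4))/(-1) = (0*(8 + (-5 - 4)**2))/(-1) = (0*(8 + (-9)**2))*(-1) = (0*(8 + 81))*(-1) = (0*89)*(-1) = 0*(-1) = 0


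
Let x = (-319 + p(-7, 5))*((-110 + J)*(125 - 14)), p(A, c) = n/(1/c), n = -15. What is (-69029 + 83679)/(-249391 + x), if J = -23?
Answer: 14650/5567231 ≈ 0.0026315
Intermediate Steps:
p(A, c) = -15*c
x = 5816622 (x = (-319 - 15*5)*((-110 - 23)*(125 - 14)) = (-319 - 75)*(-133*111) = -394*(-14763) = 5816622)
(-69029 + 83679)/(-249391 + x) = (-69029 + 83679)/(-249391 + 5816622) = 14650/5567231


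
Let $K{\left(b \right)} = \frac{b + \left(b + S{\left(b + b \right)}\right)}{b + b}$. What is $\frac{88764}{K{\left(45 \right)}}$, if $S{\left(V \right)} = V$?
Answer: $44382$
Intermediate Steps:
$K{\left(b \right)} = 2$ ($K{\left(b \right)} = \frac{b + \left(b + \left(b + b\right)\right)}{b + b} = \frac{b + \left(b + 2 b\right)}{2 b} = \left(b + 3 b\right) \frac{1}{2 b} = 4 b \frac{1}{2 b} = 2$)
$\frac{88764}{K{\left(45 \right)}} = \frac{88764}{2} = 88764 \cdot \frac{1}{2} = 44382$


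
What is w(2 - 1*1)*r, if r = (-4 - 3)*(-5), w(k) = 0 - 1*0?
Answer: 0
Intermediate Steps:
w(k) = 0 (w(k) = 0 + 0 = 0)
r = 35 (r = -7*(-5) = 35)
w(2 - 1*1)*r = 0*35 = 0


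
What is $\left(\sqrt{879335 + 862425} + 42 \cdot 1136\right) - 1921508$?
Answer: $-1873796 + 8 \sqrt{27215} \approx -1.8725 \cdot 10^{6}$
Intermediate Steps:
$\left(\sqrt{879335 + 862425} + 42 \cdot 1136\right) - 1921508 = \left(\sqrt{1741760} + 47712\right) - 1921508 = \left(8 \sqrt{27215} + 47712\right) - 1921508 = \left(47712 + 8 \sqrt{27215}\right) - 1921508 = -1873796 + 8 \sqrt{27215}$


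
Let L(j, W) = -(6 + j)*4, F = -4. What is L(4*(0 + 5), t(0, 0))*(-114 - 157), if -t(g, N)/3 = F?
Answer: 28184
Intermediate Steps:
t(g, N) = 12 (t(g, N) = -3*(-4) = 12)
L(j, W) = -24 - 4*j (L(j, W) = -(24 + 4*j) = -24 - 4*j)
L(4*(0 + 5), t(0, 0))*(-114 - 157) = (-24 - 16*(0 + 5))*(-114 - 157) = (-24 - 16*5)*(-271) = (-24 - 4*20)*(-271) = (-24 - 80)*(-271) = -104*(-271) = 28184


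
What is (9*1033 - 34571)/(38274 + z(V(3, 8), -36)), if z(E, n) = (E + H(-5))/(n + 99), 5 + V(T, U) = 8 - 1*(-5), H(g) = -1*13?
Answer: -1592262/2411257 ≈ -0.66035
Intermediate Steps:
H(g) = -13
V(T, U) = 8 (V(T, U) = -5 + (8 - 1*(-5)) = -5 + (8 + 5) = -5 + 13 = 8)
z(E, n) = (-13 + E)/(99 + n) (z(E, n) = (E - 13)/(n + 99) = (-13 + E)/(99 + n))
(9*1033 - 34571)/(38274 + z(V(3, 8), -36)) = (9*1033 - 34571)/(38274 + (-13 + 8)/(99 - 36)) = (9297 - 34571)/(38274 - 5/63) = -25274/(38274 + (1/63)*(-5)) = -25274/(38274 - 5/63) = -25274/2411257/63 = -25274*63/2411257 = -1592262/2411257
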